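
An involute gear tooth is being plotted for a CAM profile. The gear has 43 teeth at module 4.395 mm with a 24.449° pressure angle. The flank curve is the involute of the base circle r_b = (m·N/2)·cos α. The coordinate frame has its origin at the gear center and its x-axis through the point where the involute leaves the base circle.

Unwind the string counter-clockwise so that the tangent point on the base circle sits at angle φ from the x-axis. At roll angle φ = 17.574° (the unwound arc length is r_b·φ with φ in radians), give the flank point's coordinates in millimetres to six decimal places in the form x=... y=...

x=89.971026 y=0.819648

pitch radius r_p = m·N/2 = 4.395·43/2 = 94.492500
base radius r_b = r_p·cos α = 94.492500·cos 24.449° = 86.019361
roll angle φ = 17.574° = 0.30672416 rad
x = r_b·(cos φ + φ·sin φ) = 86.019361·(0.95332778 + 0.30672416·0.30193732) = 89.971026
y = r_b·(sin φ − φ·cos φ) = 86.019361·(0.30193732 − 0.30672416·0.95332778) = 0.819648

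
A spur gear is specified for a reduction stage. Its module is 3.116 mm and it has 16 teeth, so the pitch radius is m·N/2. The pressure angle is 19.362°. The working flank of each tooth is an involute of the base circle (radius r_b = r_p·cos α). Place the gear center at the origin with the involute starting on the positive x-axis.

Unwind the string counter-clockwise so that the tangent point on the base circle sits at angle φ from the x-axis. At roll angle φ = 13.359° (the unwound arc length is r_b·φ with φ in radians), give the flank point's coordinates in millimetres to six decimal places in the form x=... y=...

pitch radius r_p = m·N/2 = 3.116·16/2 = 24.928000
base radius r_b = r_p·cos α = 24.928000·cos 19.362° = 23.518141
roll angle φ = 13.359° = 0.23315853 rad
x = r_b·(cos φ + φ·sin φ) = 23.518141·(0.97294146 + 0.23315853·0.23105174) = 24.148736
y = r_b·(sin φ − φ·cos φ) = 23.518141·(0.23105174 − 0.23315853·0.97294146) = 0.098826

x=24.148736 y=0.098826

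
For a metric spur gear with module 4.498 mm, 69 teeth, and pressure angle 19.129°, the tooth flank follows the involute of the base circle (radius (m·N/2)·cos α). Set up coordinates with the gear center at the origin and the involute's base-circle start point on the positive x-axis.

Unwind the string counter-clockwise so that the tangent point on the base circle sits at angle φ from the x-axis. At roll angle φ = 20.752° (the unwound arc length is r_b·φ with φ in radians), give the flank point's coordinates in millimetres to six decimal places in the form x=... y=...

pitch radius r_p = m·N/2 = 4.498·69/2 = 155.181000
base radius r_b = r_p·cos α = 155.181000·cos 19.129° = 146.612397
roll angle φ = 20.752° = 0.36219073 rad
x = r_b·(cos φ + φ·sin φ) = 146.612397·(0.93512284 + 0.36219073·0.35432368) = 155.915774
y = r_b·(sin φ − φ·cos φ) = 146.612397·(0.35432368 − 0.36219073·0.93512284) = 2.291678

x=155.915774 y=2.291678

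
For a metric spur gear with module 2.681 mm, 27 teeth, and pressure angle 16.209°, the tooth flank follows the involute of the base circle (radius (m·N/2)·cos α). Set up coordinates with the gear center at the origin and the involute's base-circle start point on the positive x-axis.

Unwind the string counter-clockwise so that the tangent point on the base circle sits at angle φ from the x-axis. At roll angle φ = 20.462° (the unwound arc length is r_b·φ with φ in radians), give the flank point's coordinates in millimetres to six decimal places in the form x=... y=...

x=36.900970 y=0.520980

pitch radius r_p = m·N/2 = 2.681·27/2 = 36.193500
base radius r_b = r_p·cos α = 36.193500·cos 16.209° = 34.754803
roll angle φ = 20.462° = 0.35712927 rad
x = r_b·(cos φ + φ·sin φ) = 34.754803·(0.93690425 + 0.35712927·0.34958608) = 36.900970
y = r_b·(sin φ − φ·cos φ) = 34.754803·(0.34958608 − 0.35712927·0.93690425) = 0.520980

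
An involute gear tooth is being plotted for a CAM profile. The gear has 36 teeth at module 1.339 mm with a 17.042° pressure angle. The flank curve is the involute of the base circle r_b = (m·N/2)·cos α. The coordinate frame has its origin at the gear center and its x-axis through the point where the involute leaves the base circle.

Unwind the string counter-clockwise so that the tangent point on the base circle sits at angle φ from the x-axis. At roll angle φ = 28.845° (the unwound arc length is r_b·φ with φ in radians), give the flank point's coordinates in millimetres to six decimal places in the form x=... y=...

pitch radius r_p = m·N/2 = 1.339·36/2 = 24.102000
base radius r_b = r_p·cos α = 24.102000·cos 17.042° = 23.043686
roll angle φ = 28.845° = 0.50344022 rad
x = r_b·(cos φ + φ·sin φ) = 23.043686·(0.87592804 + 0.50344022·0.48244178) = 25.781474
y = r_b·(sin φ − φ·cos φ) = 23.043686·(0.48244178 − 0.50344022·0.87592804) = 0.955492

x=25.781474 y=0.955492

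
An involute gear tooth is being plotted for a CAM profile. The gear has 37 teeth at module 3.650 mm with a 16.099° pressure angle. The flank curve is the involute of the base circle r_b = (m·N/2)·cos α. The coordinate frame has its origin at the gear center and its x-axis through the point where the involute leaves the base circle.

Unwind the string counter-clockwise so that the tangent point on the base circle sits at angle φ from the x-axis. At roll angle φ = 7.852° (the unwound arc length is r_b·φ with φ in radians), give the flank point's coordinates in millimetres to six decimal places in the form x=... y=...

pitch radius r_p = m·N/2 = 3.650·37/2 = 67.525000
base radius r_b = r_p·cos α = 67.525000·cos 16.099° = 64.876939
roll angle φ = 7.852° = 0.13704325 rad
x = r_b·(cos φ + φ·sin φ) = 64.876939·(0.99062426 + 0.13704325·0.13661469) = 65.483304
y = r_b·(sin φ − φ·cos φ) = 64.876939·(0.13661469 − 0.13704325·0.99062426) = 0.055555

x=65.483304 y=0.055555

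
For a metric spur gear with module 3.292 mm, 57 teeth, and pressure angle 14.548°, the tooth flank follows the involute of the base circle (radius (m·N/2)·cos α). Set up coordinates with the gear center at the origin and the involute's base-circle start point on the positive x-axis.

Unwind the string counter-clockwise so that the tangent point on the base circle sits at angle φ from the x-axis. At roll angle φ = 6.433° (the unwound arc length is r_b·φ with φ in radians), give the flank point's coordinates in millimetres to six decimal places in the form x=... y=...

pitch radius r_p = m·N/2 = 3.292·57/2 = 93.822000
base radius r_b = r_p·cos α = 93.822000·cos 14.548° = 90.813836
roll angle φ = 6.433° = 0.11227703 rad
x = r_b·(cos φ + φ·sin φ) = 90.813836·(0.99370355 + 0.11227703·0.11204128) = 91.384439
y = r_b·(sin φ − φ·cos φ) = 90.813836·(0.11204128 − 0.11227703·0.99370355) = 0.042791

x=91.384439 y=0.042791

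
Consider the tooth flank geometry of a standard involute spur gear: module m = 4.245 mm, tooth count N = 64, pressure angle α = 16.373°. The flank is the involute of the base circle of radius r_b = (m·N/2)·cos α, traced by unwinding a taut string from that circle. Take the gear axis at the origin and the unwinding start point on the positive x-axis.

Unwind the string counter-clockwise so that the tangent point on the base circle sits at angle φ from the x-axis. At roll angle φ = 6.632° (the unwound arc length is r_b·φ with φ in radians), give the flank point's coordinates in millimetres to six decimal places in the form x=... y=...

pitch radius r_p = m·N/2 = 4.245·64/2 = 135.840000
base radius r_b = r_p·cos α = 135.840000·cos 16.373° = 130.331269
roll angle φ = 6.632° = 0.11575024 rad
x = r_b·(cos φ + φ·sin φ) = 130.331269·(0.99330842 + 0.11575024·0.11549194) = 131.201444
y = r_b·(sin φ − φ·cos φ) = 130.331269·(0.11549194 − 0.11575024·0.99330842) = 0.067284

x=131.201444 y=0.067284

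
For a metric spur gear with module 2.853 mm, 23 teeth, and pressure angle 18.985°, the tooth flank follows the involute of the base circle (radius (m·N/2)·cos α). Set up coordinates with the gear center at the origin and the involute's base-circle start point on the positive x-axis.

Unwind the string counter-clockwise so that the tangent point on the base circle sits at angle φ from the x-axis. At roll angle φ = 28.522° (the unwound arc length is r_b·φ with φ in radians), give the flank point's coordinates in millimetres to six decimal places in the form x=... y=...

pitch radius r_p = m·N/2 = 2.853·23/2 = 32.809500
base radius r_b = r_p·cos α = 32.809500·cos 18.985° = 31.024787
roll angle φ = 28.522° = 0.49780281 rad
x = r_b·(cos φ + φ·sin φ) = 31.024787·(0.87863383 + 0.49780281·0.47749617) = 34.633986
y = r_b·(sin φ − φ·cos φ) = 31.024787·(0.47749617 − 0.49780281·0.87863383) = 1.244397

x=34.633986 y=1.244397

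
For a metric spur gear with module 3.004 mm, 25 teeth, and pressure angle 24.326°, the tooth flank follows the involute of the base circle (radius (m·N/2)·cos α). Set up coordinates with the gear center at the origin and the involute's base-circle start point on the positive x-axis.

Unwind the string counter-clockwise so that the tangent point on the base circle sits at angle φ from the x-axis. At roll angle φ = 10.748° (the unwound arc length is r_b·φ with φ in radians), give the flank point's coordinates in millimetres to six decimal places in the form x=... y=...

x=34.812912 y=0.075023

pitch radius r_p = m·N/2 = 3.004·25/2 = 37.550000
base radius r_b = r_p·cos α = 37.550000·cos 24.326° = 34.216177
roll angle φ = 10.748° = 0.18758799 rad
x = r_b·(cos φ + φ·sin φ) = 34.216177·(0.98245691 + 0.18758799·0.18648974) = 34.812912
y = r_b·(sin φ − φ·cos φ) = 34.216177·(0.18648974 − 0.18758799·0.98245691) = 0.075023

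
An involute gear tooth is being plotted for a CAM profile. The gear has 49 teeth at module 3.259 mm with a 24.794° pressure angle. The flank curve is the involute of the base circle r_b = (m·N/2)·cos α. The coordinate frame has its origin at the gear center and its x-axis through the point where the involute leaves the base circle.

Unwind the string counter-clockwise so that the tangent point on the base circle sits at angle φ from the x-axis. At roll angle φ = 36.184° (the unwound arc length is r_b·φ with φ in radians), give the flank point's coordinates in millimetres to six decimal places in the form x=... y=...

x=85.530519 y=5.846428

pitch radius r_p = m·N/2 = 3.259·49/2 = 79.845500
base radius r_b = r_p·cos α = 79.845500·cos 24.794° = 72.485453
roll angle φ = 36.184° = 0.63152994 rad
x = r_b·(cos φ + φ·sin φ) = 72.485453·(0.80712521 + 0.63152994·0.59038030) = 85.530519
y = r_b·(sin φ − φ·cos φ) = 72.485453·(0.59038030 − 0.63152994·0.80712521) = 5.846428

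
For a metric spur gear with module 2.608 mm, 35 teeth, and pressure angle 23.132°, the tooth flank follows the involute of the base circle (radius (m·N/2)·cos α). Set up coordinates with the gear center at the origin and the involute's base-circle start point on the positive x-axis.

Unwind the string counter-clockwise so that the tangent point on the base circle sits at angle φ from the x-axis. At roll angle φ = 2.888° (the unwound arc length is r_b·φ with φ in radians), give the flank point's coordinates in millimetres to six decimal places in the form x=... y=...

pitch radius r_p = m·N/2 = 2.608·35/2 = 45.640000
base radius r_b = r_p·cos α = 45.640000·cos 23.132° = 41.970646
roll angle φ = 2.888° = 0.05040511 rad
x = r_b·(cos φ + φ·sin φ) = 41.970646·(0.99872993 + 0.05040511·0.05038377) = 42.023929
y = r_b·(sin φ − φ·cos φ) = 41.970646·(0.05038377 − 0.05040511·0.99872993) = 0.001791

x=42.023929 y=0.001791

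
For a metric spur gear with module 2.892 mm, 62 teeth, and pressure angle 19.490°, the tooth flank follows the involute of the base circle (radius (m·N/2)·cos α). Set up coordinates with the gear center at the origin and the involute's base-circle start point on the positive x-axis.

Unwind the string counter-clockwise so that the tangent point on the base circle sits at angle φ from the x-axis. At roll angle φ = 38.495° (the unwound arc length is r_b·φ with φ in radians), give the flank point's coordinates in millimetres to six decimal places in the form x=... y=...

x=101.490758 y=8.164412

pitch radius r_p = m·N/2 = 2.892·62/2 = 89.652000
base radius r_b = r_p·cos α = 89.652000·cos 19.490° = 84.514917
roll angle φ = 38.495° = 0.67186450 rad
x = r_b·(cos φ + φ·sin φ) = 84.514917·(0.78266248 + 0.67186450·0.62244634) = 101.490758
y = r_b·(sin φ − φ·cos φ) = 84.514917·(0.62244634 − 0.67186450·0.78266248) = 8.164412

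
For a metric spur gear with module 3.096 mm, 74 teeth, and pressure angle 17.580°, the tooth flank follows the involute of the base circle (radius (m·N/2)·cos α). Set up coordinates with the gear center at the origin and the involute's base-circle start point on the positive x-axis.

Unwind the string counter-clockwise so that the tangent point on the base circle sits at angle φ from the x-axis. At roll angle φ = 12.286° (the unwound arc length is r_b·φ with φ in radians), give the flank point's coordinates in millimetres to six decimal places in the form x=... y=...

pitch radius r_p = m·N/2 = 3.096·74/2 = 114.552000
base radius r_b = r_p·cos α = 114.552000·cos 17.580° = 109.201981
roll angle φ = 12.286° = 0.21443115 rad
x = r_b·(cos φ + φ·sin φ) = 109.201981·(0.97709760 + 0.21443115·0.21279164) = 111.683788
y = r_b·(sin φ − φ·cos φ) = 109.201981·(0.21279164 − 0.21443115·0.97709760) = 0.357252

x=111.683788 y=0.357252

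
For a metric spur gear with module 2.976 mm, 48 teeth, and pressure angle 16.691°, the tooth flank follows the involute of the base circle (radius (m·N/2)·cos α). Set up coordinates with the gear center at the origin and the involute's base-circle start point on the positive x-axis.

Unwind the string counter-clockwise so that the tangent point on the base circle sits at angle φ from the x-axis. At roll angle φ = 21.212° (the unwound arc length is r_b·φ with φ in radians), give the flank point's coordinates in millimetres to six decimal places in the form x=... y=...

pitch radius r_p = m·N/2 = 2.976·48/2 = 71.424000
base radius r_b = r_p·cos α = 71.424000·cos 16.691° = 68.414737
roll angle φ = 21.212° = 0.37021924 rad
x = r_b·(cos φ + φ·sin φ) = 68.414737·(0.93224804 + 0.37021924·0.36181983) = 72.943841
y = r_b·(sin φ − φ·cos φ) = 68.414737·(0.36181983 − 0.37021924·0.93224804) = 1.141409

x=72.943841 y=1.141409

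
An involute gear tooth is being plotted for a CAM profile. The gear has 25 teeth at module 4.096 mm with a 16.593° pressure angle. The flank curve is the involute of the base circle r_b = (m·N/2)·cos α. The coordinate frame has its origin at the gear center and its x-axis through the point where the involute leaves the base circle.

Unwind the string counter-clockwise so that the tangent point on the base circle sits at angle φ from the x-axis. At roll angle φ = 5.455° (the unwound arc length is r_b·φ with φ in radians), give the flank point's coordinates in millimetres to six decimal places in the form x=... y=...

x=49.289787 y=0.014103

pitch radius r_p = m·N/2 = 4.096·25/2 = 51.200000
base radius r_b = r_p·cos α = 51.200000·cos 16.593° = 49.067903
roll angle φ = 5.455° = 0.09520771 rad
x = r_b·(cos φ + φ·sin φ) = 49.067903·(0.99547117 + 0.09520771·0.09506394) = 49.289787
y = r_b·(sin φ − φ·cos φ) = 49.067903·(0.09506394 − 0.09520771·0.99547117) = 0.014103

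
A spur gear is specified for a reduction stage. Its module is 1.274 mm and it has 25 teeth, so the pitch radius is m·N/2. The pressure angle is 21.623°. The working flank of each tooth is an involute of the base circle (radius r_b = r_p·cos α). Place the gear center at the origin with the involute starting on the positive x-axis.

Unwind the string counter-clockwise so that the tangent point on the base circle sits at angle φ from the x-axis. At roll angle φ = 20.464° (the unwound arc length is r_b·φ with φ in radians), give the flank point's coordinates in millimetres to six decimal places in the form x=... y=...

pitch radius r_p = m·N/2 = 1.274·25/2 = 15.925000
base radius r_b = r_p·cos α = 15.925000·cos 21.623° = 14.804336
roll angle φ = 20.464° = 0.35716418 rad
x = r_b·(cos φ + φ·sin φ) = 14.804336·(0.93689205 + 0.35716418·0.34961878) = 15.718701
y = r_b·(sin φ − φ·cos φ) = 14.804336·(0.34961878 − 0.35716418·0.93689205) = 0.221984

x=15.718701 y=0.221984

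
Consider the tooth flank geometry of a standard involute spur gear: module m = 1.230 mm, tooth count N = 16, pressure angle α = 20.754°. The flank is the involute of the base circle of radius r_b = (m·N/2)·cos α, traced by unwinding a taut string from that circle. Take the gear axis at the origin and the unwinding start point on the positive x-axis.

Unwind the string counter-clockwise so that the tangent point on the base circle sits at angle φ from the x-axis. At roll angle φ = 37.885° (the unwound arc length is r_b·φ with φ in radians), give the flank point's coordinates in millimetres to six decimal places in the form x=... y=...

pitch radius r_p = m·N/2 = 1.230·16/2 = 9.840000
base radius r_b = r_p·cos α = 9.840000·cos 20.754° = 9.201487
roll angle φ = 37.885° = 0.66121799 rad
x = r_b·(cos φ + φ·sin φ) = 9.201487·(0.78924488 + 0.66121799·0.61407860) = 10.998397
y = r_b·(sin φ − φ·cos φ) = 9.201487·(0.61407860 − 0.66121799·0.78924488) = 0.848521

x=10.998397 y=0.848521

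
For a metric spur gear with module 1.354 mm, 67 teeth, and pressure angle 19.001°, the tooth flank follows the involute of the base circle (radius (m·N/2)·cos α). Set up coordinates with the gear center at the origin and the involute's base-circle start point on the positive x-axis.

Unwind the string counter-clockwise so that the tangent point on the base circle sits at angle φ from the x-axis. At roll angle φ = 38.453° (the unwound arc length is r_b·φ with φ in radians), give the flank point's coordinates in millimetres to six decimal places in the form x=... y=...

pitch radius r_p = m·N/2 = 1.354·67/2 = 45.359000
base radius r_b = r_p·cos α = 45.359000·cos 19.001° = 42.887519
roll angle φ = 38.453° = 0.67113146 rad
x = r_b·(cos φ + φ·sin φ) = 42.887519·(0.78311855 + 0.67113146·0.62187245) = 51.485468
y = r_b·(sin φ − φ·cos φ) = 42.887519·(0.62187245 − 0.67113146·0.78311855) = 4.129938

x=51.485468 y=4.129938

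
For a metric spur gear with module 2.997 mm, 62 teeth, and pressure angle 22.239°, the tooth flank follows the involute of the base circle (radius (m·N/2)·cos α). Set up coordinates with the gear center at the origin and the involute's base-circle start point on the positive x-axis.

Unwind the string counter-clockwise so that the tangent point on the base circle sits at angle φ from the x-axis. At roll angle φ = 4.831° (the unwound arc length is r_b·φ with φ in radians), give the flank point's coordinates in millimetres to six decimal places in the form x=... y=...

pitch radius r_p = m·N/2 = 2.997·62/2 = 92.907000
base radius r_b = r_p·cos α = 92.907000·cos 22.239° = 85.995944
roll angle φ = 4.831° = 0.08431686 rad
x = r_b·(cos φ + φ·sin φ) = 85.995944·(0.99644744 + 0.08431686·0.08421699) = 86.301088
y = r_b·(sin φ − φ·cos φ) = 85.995944·(0.08421699 − 0.08431686·0.99644744) = 0.017171

x=86.301088 y=0.017171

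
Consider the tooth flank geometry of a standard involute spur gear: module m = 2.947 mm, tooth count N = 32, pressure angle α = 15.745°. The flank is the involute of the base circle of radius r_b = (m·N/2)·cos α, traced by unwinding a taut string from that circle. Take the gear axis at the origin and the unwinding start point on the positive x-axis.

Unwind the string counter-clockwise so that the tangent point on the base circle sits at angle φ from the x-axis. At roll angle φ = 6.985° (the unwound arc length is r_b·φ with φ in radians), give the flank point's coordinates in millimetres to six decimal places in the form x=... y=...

x=45.718802 y=0.027369

pitch radius r_p = m·N/2 = 2.947·32/2 = 47.152000
base radius r_b = r_p·cos α = 47.152000·cos 15.745° = 45.382806
roll angle φ = 6.985° = 0.12191125 rad
x = r_b·(cos φ + φ·sin φ) = 45.382806·(0.99257802 + 0.12191125·0.12160949) = 45.718802
y = r_b·(sin φ − φ·cos φ) = 45.382806·(0.12160949 − 0.12191125·0.99257802) = 0.027369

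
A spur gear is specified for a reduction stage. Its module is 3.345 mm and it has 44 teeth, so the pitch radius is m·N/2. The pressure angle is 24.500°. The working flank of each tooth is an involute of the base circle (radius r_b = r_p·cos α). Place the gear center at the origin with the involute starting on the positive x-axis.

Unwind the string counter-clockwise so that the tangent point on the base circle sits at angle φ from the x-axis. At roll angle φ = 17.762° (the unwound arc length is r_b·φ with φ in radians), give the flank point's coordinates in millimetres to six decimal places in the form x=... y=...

x=70.104887 y=0.658641

pitch radius r_p = m·N/2 = 3.345·44/2 = 73.590000
base radius r_b = r_p·cos α = 73.590000·cos 24.500° = 66.964050
roll angle φ = 17.762° = 0.31000538 rad
x = r_b·(cos φ + φ·sin φ) = 66.964050·(0.95233193 + 0.31000538·0.30506376) = 70.104887
y = r_b·(sin φ − φ·cos φ) = 66.964050·(0.30506376 − 0.31000538·0.95233193) = 0.658641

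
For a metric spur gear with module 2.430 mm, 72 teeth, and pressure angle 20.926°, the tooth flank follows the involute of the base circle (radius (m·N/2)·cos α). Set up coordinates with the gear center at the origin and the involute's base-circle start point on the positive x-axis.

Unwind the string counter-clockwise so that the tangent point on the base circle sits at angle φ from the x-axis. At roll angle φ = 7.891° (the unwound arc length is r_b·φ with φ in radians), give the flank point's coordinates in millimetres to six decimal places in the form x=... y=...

pitch radius r_p = m·N/2 = 2.430·72/2 = 87.480000
base radius r_b = r_p·cos α = 87.480000·cos 20.926° = 81.710038
roll angle φ = 7.891° = 0.13772393 rad
x = r_b·(cos φ + φ·sin φ) = 81.710038·(0.99053104 + 0.13772393·0.13728896) = 82.481300
y = r_b·(sin φ − φ·cos φ) = 81.710038·(0.13728896 − 0.13772393·0.99053104) = 0.071016

x=82.481300 y=0.071016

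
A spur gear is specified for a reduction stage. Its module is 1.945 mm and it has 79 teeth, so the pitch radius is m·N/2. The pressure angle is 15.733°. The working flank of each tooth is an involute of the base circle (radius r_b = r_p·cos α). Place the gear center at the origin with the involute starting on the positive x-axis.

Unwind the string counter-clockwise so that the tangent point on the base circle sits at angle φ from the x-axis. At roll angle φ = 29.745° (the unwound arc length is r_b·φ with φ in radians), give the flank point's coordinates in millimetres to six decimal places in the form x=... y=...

x=83.252963 y=3.356882

pitch radius r_p = m·N/2 = 1.945·79/2 = 76.827500
base radius r_b = r_p·cos α = 76.827500·cos 15.733° = 73.949214
roll angle φ = 29.745° = 0.51914819 rad
x = r_b·(cos φ + φ·sin φ) = 73.949214·(0.86824211 + 0.51914819·0.49614074) = 83.252963
y = r_b·(sin φ − φ·cos φ) = 73.949214·(0.49614074 − 0.51914819·0.86824211) = 3.356882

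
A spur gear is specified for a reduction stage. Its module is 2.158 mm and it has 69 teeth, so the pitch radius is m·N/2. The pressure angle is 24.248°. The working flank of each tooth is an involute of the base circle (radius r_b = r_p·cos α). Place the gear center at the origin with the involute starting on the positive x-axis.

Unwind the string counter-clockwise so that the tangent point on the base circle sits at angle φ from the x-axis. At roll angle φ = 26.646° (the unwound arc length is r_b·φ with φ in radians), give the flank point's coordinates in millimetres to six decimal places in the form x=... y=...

pitch radius r_p = m·N/2 = 2.158·69/2 = 74.451000
base radius r_b = r_p·cos α = 74.451000·cos 24.248° = 67.882663
roll angle φ = 26.646° = 0.46506043 rad
x = r_b·(cos φ + φ·sin φ) = 67.882663·(0.89379446 + 0.46506043·0.44847682) = 74.831356
y = r_b·(sin φ − φ·cos φ) = 67.882663·(0.44847682 − 0.46506043·0.89379446) = 2.227120

x=74.831356 y=2.227120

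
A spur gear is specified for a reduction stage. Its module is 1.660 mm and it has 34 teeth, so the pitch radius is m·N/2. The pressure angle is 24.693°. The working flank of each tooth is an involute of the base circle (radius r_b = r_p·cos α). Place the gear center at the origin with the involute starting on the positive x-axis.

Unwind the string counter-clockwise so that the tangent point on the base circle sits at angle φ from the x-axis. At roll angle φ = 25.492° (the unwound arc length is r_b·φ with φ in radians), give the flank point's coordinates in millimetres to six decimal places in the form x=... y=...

x=28.053043 y=0.737924

pitch radius r_p = m·N/2 = 1.660·34/2 = 28.220000
base radius r_b = r_p·cos α = 28.220000·cos 24.693° = 25.639541
roll angle φ = 25.492° = 0.44491933 rad
x = r_b·(cos φ + φ·sin φ) = 25.639541·(0.90264539 + 0.44491933·0.43038507) = 28.053043
y = r_b·(sin φ − φ·cos φ) = 25.639541·(0.43038507 − 0.44491933·0.90264539) = 0.737924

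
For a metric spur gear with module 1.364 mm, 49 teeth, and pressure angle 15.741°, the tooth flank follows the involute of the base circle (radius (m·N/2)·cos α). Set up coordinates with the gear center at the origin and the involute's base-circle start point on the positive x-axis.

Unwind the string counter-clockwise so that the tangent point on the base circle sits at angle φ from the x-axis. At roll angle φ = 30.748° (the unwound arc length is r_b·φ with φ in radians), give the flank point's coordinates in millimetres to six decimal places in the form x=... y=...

x=36.468255 y=1.609838

pitch radius r_p = m·N/2 = 1.364·49/2 = 33.418000
base radius r_b = r_p·cos α = 33.418000·cos 15.741° = 32.164754
roll angle φ = 30.748° = 0.53665384 rad
x = r_b·(cos φ + φ·sin φ) = 32.164754·(0.85942426 + 0.53665384·0.51126309) = 36.468255
y = r_b·(sin φ − φ·cos φ) = 32.164754·(0.51126309 − 0.53665384·0.85942426) = 1.609838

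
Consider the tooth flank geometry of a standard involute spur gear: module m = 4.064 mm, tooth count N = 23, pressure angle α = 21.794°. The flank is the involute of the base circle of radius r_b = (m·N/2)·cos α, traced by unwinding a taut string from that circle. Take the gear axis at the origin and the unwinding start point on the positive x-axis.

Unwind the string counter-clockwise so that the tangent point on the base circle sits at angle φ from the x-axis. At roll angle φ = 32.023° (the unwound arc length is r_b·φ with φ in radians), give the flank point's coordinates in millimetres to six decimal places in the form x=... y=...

pitch radius r_p = m·N/2 = 4.064·23/2 = 46.736000
base radius r_b = r_p·cos α = 46.736000·cos 21.794° = 43.395531
roll angle φ = 32.023° = 0.55890679 rad
x = r_b·(cos φ + φ·sin φ) = 43.395531·(0.84783530 + 0.55890679·0.53025965) = 49.653211
y = r_b·(sin φ − φ·cos φ) = 43.395531·(0.53025965 − 0.55890679·0.84783530) = 2.447453

x=49.653211 y=2.447453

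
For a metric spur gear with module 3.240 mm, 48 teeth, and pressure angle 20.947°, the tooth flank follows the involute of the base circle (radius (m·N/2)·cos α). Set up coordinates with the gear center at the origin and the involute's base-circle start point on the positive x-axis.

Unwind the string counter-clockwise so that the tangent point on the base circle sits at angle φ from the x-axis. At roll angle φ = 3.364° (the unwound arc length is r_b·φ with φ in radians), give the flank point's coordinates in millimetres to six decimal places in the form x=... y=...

pitch radius r_p = m·N/2 = 3.240·48/2 = 77.760000
base radius r_b = r_p·cos α = 77.760000·cos 20.947° = 72.620960
roll angle φ = 3.364° = 0.05871288 rad
x = r_b·(cos φ + φ·sin φ) = 72.620960·(0.99827689 + 0.05871288·0.05867915) = 72.746022
y = r_b·(sin φ − φ·cos φ) = 72.620960·(0.05867915 − 0.05871288·0.99827689) = 0.004898

x=72.746022 y=0.004898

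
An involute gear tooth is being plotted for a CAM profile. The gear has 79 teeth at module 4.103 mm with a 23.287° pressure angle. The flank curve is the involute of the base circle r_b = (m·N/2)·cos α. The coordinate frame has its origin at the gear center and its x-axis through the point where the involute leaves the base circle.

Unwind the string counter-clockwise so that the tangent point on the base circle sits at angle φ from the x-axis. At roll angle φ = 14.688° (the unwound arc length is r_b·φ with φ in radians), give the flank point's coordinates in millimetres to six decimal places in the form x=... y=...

x=153.677229 y=0.830495

pitch radius r_p = m·N/2 = 4.103·79/2 = 162.068500
base radius r_b = r_p·cos α = 162.068500·cos 23.287° = 148.865769
roll angle φ = 14.688° = 0.25635396 rad
x = r_b·(cos φ + φ·sin φ) = 148.865769·(0.96732088 + 0.25635396·0.25355535) = 153.677229
y = r_b·(sin φ − φ·cos φ) = 148.865769·(0.25355535 − 0.25635396·0.96732088) = 0.830495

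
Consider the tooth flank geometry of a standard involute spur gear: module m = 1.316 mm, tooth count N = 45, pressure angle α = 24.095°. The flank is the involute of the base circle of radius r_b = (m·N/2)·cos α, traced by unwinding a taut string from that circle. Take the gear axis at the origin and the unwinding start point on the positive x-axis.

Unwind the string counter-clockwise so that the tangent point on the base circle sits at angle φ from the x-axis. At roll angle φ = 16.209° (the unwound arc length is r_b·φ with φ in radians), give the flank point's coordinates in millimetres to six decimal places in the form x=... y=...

pitch radius r_p = m·N/2 = 1.316·45/2 = 29.610000
base radius r_b = r_p·cos α = 29.610000·cos 24.095° = 27.030075
roll angle φ = 16.209° = 0.28290042 rad
x = r_b·(cos φ + φ·sin φ) = 27.030075·(0.96024985 + 0.28290042·0.27914195) = 28.090174
y = r_b·(sin φ − φ·cos φ) = 27.030075·(0.27914195 − 0.28290042·0.96024985) = 0.202370

x=28.090174 y=0.202370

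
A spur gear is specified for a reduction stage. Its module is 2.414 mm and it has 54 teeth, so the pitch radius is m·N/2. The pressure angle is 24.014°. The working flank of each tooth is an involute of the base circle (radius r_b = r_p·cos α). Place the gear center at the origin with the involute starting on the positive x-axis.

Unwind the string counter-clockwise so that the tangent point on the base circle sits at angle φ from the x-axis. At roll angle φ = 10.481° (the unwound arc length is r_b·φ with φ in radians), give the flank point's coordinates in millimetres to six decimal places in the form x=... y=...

pitch radius r_p = m·N/2 = 2.414·54/2 = 65.178000
base radius r_b = r_p·cos α = 65.178000·cos 24.014° = 59.536586
roll angle φ = 10.481° = 0.18292796 rad
x = r_b·(cos φ + φ·sin φ) = 59.536586·(0.98331529 + 0.18292796·0.18190946) = 60.524394
y = r_b·(sin φ − φ·cos φ) = 59.536586·(0.18190946 − 0.18292796·0.98331529) = 0.121073

x=60.524394 y=0.121073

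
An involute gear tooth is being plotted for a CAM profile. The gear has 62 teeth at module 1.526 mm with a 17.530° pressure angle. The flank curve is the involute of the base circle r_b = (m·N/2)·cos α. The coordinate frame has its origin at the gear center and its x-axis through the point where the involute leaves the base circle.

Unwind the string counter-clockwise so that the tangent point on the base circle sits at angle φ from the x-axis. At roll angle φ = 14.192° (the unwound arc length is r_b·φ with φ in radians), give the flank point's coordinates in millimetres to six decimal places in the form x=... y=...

x=46.471735 y=0.227111

pitch radius r_p = m·N/2 = 1.526·62/2 = 47.306000
base radius r_b = r_p·cos α = 47.306000·cos 17.530° = 45.109080
roll angle φ = 14.192° = 0.24769713 rad
x = r_b·(cos φ + φ·sin φ) = 45.109080·(0.96947959 + 0.24769713·0.24517202) = 46.471735
y = r_b·(sin φ − φ·cos φ) = 45.109080·(0.24517202 − 0.24769713·0.96947959) = 0.227111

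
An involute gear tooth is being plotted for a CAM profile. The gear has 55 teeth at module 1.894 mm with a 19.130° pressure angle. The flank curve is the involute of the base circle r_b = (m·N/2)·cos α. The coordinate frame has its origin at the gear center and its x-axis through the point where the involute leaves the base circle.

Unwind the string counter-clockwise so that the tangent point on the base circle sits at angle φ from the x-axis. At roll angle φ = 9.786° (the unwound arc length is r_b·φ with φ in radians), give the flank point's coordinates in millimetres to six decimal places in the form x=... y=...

pitch radius r_p = m·N/2 = 1.894·55/2 = 52.085000
base radius r_b = r_p·cos α = 52.085000·cos 19.130° = 49.208734
roll angle φ = 9.786° = 0.17079792 rad
x = r_b·(cos φ + φ·sin φ) = 49.208734·(0.98544946 + 0.17079792·0.16996871) = 49.921264
y = r_b·(sin φ − φ·cos φ) = 49.208734·(0.16996871 − 0.17079792·0.98544946) = 0.081489

x=49.921264 y=0.081489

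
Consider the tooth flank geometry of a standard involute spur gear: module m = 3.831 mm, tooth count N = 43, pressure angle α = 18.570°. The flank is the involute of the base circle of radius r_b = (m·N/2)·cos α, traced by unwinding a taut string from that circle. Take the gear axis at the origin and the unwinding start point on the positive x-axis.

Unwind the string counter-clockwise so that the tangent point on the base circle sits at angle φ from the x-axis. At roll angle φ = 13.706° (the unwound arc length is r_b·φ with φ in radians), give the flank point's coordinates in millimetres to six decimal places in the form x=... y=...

pitch radius r_p = m·N/2 = 3.831·43/2 = 82.366500
base radius r_b = r_p·cos α = 82.366500·cos 18.570° = 78.078112
roll angle φ = 13.706° = 0.23921483 rad
x = r_b·(cos φ + φ·sin φ) = 78.078112·(0.97152431 + 0.23921483·0.23693989) = 80.280215
y = r_b·(sin φ − φ·cos φ) = 78.078112·(0.23693989 − 0.23921483·0.97152431) = 0.354230

x=80.280215 y=0.354230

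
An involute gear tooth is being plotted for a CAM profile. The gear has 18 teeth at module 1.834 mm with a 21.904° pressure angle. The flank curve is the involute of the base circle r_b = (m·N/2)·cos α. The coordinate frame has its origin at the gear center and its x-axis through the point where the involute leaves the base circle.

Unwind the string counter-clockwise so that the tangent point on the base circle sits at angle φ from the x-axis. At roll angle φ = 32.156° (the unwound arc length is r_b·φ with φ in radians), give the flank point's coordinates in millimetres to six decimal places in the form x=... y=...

x=17.539661 y=0.874292

pitch radius r_p = m·N/2 = 1.834·18/2 = 16.506000
base radius r_b = r_p·cos α = 16.506000·cos 21.904° = 15.314435
roll angle φ = 32.156° = 0.56122807 rad
x = r_b·(cos φ + φ·sin φ) = 15.314435·(0.84660214 + 0.56122807·0.53222629) = 17.539661
y = r_b·(sin φ − φ·cos φ) = 15.314435·(0.53222629 − 0.56122807·0.84660214) = 0.874292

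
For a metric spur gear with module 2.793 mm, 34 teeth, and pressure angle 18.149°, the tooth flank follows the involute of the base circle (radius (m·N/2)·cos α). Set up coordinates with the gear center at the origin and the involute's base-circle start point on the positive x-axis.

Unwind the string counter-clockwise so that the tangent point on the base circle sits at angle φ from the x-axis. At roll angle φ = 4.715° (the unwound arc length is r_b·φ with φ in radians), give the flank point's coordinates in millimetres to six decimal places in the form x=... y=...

pitch radius r_p = m·N/2 = 2.793·34/2 = 47.481000
base radius r_b = r_p·cos α = 47.481000·cos 18.149° = 45.118806
roll angle φ = 4.715° = 0.08229227 rad
x = r_b·(cos φ + φ·sin φ) = 45.118806·(0.99661590 + 0.08229227·0.08219942) = 45.271320
y = r_b·(sin φ − φ·cos φ) = 45.118806·(0.08219942 − 0.08229227·0.99661590) = 0.008376

x=45.271320 y=0.008376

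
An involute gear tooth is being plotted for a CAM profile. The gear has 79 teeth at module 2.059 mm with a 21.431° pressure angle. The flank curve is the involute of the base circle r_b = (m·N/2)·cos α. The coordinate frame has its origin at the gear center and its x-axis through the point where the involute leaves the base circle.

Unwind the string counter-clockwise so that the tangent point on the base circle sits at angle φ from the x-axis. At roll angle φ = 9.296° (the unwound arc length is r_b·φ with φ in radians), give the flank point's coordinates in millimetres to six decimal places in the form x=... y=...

pitch radius r_p = m·N/2 = 2.059·79/2 = 81.330500
base radius r_b = r_p·cos α = 81.330500·cos 21.431° = 75.707168
roll angle φ = 9.296° = 0.16224581 rad
x = r_b·(cos φ + φ·sin φ) = 75.707168·(0.98686700 + 0.16224581·0.16153493) = 76.697066
y = r_b·(sin φ − φ·cos φ) = 75.707168·(0.16153493 − 0.16224581·0.98686700) = 0.107496

x=76.697066 y=0.107496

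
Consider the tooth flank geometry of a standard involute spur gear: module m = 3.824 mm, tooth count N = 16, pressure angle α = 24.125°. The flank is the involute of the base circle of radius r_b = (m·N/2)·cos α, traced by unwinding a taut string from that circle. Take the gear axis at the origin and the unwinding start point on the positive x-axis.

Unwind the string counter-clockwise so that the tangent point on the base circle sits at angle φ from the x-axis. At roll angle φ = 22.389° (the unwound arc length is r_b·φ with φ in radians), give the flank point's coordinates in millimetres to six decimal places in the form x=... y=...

x=29.970902 y=0.546870

pitch radius r_p = m·N/2 = 3.824·16/2 = 30.592000
base radius r_b = r_p·cos α = 30.592000·cos 24.125° = 27.919970
roll angle φ = 22.389° = 0.39076177 rad
x = r_b·(cos φ + φ·sin φ) = 27.919970·(0.92461918 + 0.39076177·0.38089287) = 29.970902
y = r_b·(sin φ − φ·cos φ) = 27.919970·(0.38089287 − 0.39076177·0.92461918) = 0.546870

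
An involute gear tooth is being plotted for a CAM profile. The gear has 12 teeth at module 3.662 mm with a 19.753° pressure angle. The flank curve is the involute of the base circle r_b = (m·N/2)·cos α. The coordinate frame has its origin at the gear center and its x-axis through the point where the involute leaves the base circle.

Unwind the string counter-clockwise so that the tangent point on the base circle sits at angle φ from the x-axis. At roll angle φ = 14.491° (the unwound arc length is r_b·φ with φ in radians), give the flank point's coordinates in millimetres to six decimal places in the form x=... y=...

pitch radius r_p = m·N/2 = 3.662·12/2 = 21.972000
base radius r_b = r_p·cos α = 21.972000·cos 19.753° = 20.679131
roll angle φ = 14.491° = 0.25291566 rad
x = r_b·(cos φ + φ·sin φ) = 20.679131·(0.96818696 + 0.25291566·0.25022792) = 21.329976
y = r_b·(sin φ − φ·cos φ) = 20.679131·(0.25022792 − 0.25291566·0.96818696) = 0.110805

x=21.329976 y=0.110805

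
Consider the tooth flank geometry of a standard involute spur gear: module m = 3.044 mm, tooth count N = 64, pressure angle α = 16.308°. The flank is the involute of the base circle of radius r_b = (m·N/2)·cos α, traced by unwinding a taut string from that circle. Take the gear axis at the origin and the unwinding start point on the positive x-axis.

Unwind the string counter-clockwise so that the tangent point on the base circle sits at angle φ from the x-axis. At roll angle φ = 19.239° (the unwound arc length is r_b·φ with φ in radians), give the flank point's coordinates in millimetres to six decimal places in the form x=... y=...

x=98.611736 y=1.166578

pitch radius r_p = m·N/2 = 3.044·64/2 = 97.408000
base radius r_b = r_p·cos α = 97.408000·cos 16.308° = 93.488896
roll angle φ = 19.239° = 0.33578389 rad
x = r_b·(cos φ + φ·sin φ) = 93.488896·(0.94415230 + 0.33578389·0.32950939) = 98.611736
y = r_b·(sin φ − φ·cos φ) = 93.488896·(0.32950939 − 0.33578389·0.94415230) = 1.166578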